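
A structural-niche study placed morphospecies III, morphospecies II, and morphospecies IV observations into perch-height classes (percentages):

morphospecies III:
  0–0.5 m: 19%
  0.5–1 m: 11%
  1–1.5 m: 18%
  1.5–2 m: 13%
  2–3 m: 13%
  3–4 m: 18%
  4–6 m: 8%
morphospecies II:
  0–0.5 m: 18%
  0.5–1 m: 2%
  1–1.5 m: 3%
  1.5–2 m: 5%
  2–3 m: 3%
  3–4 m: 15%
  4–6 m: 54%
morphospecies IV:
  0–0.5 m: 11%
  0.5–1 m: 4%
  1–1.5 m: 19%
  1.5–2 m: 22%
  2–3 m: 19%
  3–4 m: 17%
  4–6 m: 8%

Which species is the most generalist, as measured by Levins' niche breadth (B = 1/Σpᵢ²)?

morphospecies III

Convert percentages to proportions (divide by 100).
Σp_IIIᵢ² = 0.19² + 0.11² + 0.18² + 0.13² + 0.13² + 0.18² + 0.08² = 0.0361 + 0.0121 + 0.0324 + 0.0169 + 0.0169 + 0.0324 + 0.0064 = 0.1532
B_III = 1 / 0.1532 = 6.5274
Σp_IIᵢ² = 0.18² + 0.02² + 0.03² + 0.05² + 0.03² + 0.15² + 0.54² = 0.0324 + 0.0004 + 0.0009 + 0.0025 + 0.0009 + 0.0225 + 0.2916 = 0.3512
B_II = 1 / 0.3512 = 2.8474
Σp_IVᵢ² = 0.11² + 0.04² + 0.19² + 0.22² + 0.19² + 0.17² + 0.08² = 0.0121 + 0.0016 + 0.0361 + 0.0484 + 0.0361 + 0.0289 + 0.0064 = 0.1696
B_IV = 1 / 0.1696 = 5.8962
Highest B → broadest niche (most generalist): morphospecies III (B = 6.53).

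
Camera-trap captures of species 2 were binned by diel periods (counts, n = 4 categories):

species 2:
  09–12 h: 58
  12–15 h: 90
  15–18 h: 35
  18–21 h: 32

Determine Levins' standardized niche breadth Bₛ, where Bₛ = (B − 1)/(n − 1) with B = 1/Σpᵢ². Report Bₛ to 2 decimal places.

0.79

Proportions for species 2 (n=215): 58/215=0.2698, 90/215=0.4186, 35/215=0.1628, 32/215=0.1488
Σpᵢ² = 0.2698² + 0.4186² + 0.1628² + 0.1488² = 0.072792 + 0.175226 + 0.026504 + 0.022141 = 0.296663
B = 1 / 0.296663 = 3.3708
Bₛ = (B − 1)/(n − 1) = (3.3708 − 1)/(4 − 1) = 2.3708/3 = 0.7903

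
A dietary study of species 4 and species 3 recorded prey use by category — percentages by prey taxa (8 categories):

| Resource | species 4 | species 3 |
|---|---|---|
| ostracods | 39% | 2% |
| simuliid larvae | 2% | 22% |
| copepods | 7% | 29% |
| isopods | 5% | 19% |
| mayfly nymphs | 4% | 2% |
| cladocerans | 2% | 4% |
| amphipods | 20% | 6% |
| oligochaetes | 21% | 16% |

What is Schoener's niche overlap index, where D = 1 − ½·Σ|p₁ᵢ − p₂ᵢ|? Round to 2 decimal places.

Convert percentages to proportions (divide by 100).
Σ|p₁ᵢ − p₂ᵢ| = 0.37 + 0.20 + 0.22 + 0.14 + 0.02 + 0.02 + 0.14 + 0.05 = 1.16
D = 1 − ½ × 1.16 = 1 − 0.580 = 0.4200

0.42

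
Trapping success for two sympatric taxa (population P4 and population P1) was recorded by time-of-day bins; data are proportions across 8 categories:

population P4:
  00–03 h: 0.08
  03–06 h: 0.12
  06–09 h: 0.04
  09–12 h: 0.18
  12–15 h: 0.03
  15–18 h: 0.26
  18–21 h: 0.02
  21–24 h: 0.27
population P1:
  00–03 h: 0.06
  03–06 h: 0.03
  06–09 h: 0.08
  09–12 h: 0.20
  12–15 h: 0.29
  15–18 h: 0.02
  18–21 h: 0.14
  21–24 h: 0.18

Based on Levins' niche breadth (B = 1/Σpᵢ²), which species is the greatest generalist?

Σp_P4ᵢ² = 0.08² + 0.12² + 0.04² + 0.18² + 0.03² + 0.26² + 0.02² + 0.27² = 0.0064 + 0.0144 + 0.0016 + 0.0324 + 0.0009 + 0.0676 + 0.0004 + 0.0729 = 0.1966
B_P4 = 1 / 0.1966 = 5.0865
Σp_P1ᵢ² = 0.06² + 0.03² + 0.08² + 0.20² + 0.29² + 0.02² + 0.14² + 0.18² = 0.0036 + 0.0009 + 0.0064 + 0.0400 + 0.0841 + 0.0004 + 0.0196 + 0.0324 = 0.1874
B_P1 = 1 / 0.1874 = 5.3362
Highest B → broadest niche (most generalist): population P1 (B = 5.34).

population P1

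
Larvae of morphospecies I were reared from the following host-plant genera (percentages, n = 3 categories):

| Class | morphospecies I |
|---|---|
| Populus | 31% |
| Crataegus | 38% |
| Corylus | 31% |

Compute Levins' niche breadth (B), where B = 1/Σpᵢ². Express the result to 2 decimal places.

2.97

Convert percentages to proportions (divide by 100).
Σpᵢ² = 0.31² + 0.38² + 0.31² = 0.0961 + 0.1444 + 0.0961 = 0.3366
B = 1 / 0.3366 = 2.9709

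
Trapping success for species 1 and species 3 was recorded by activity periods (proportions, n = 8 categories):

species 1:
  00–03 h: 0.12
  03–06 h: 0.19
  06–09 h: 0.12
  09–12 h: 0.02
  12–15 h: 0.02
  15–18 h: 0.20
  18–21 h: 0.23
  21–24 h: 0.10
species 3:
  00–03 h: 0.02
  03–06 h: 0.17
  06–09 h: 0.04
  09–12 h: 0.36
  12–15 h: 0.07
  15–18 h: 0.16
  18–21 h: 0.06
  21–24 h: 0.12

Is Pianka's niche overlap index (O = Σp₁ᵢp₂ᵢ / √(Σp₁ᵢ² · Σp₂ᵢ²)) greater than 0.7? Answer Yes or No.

No

Σ p₁ᵢp₂ᵢ = 0.0024 + 0.0323 + 0.0048 + 0.0072 + 0.0014 + 0.0320 + 0.0138 + 0.0120 = 0.1059
Σp_1ᵢ² = 0.12² + 0.19² + 0.12² + 0.02² + 0.02² + 0.20² + 0.23² + 0.10² = 0.0144 + 0.0361 + 0.0144 + 0.0004 + 0.0004 + 0.0400 + 0.0529 + 0.0100 = 0.1686
Σp_2ᵢ² = 0.02² + 0.17² + 0.04² + 0.36² + 0.07² + 0.16² + 0.06² + 0.12² = 0.0004 + 0.0289 + 0.0016 + 0.1296 + 0.0049 + 0.0256 + 0.0036 + 0.0144 = 0.2090
O = 0.1059 / √(0.1686 × 0.2090) = 0.1059 / 0.18772 = 0.5641
O = 0.5641 < 0.7 → No.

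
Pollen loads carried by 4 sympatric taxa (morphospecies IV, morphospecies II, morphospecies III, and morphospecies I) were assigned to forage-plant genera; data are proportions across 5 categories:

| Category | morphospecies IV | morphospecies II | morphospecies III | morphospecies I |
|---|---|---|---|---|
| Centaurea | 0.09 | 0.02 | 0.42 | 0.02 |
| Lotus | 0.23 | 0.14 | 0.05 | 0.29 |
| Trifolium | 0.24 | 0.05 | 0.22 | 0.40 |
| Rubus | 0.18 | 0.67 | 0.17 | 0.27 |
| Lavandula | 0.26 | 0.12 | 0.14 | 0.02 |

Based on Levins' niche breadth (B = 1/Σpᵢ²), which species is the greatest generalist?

morphospecies IV

Σp_IVᵢ² = 0.09² + 0.23² + 0.24² + 0.18² + 0.26² = 0.0081 + 0.0529 + 0.0576 + 0.0324 + 0.0676 = 0.2186
B_IV = 1 / 0.2186 = 4.5746
Σp_IIᵢ² = 0.02² + 0.14² + 0.05² + 0.67² + 0.12² = 0.0004 + 0.0196 + 0.0025 + 0.4489 + 0.0144 = 0.4858
B_II = 1 / 0.4858 = 2.0585
Σp_IIIᵢ² = 0.42² + 0.05² + 0.22² + 0.17² + 0.14² = 0.1764 + 0.0025 + 0.0484 + 0.0289 + 0.0196 = 0.2758
B_III = 1 / 0.2758 = 3.6258
Σp_Iᵢ² = 0.02² + 0.29² + 0.40² + 0.27² + 0.02² = 0.0004 + 0.0841 + 0.1600 + 0.0729 + 0.0004 = 0.3178
B_I = 1 / 0.3178 = 3.1466
Highest B → broadest niche (most generalist): morphospecies IV (B = 4.57).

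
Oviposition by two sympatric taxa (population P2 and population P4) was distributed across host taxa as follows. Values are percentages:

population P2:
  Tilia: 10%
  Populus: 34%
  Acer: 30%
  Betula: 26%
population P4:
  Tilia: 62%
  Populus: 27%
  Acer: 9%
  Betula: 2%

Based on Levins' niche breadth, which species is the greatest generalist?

population P2

Convert percentages to proportions (divide by 100).
Σp_P2ᵢ² = 0.10² + 0.34² + 0.30² + 0.26² = 0.0100 + 0.1156 + 0.0900 + 0.0676 = 0.2832
B_P2 = 1 / 0.2832 = 3.5311
Σp_P4ᵢ² = 0.62² + 0.27² + 0.09² + 0.02² = 0.3844 + 0.0729 + 0.0081 + 0.0004 = 0.4658
B_P4 = 1 / 0.4658 = 2.1468
Highest B → broadest niche (most generalist): population P2 (B = 3.53).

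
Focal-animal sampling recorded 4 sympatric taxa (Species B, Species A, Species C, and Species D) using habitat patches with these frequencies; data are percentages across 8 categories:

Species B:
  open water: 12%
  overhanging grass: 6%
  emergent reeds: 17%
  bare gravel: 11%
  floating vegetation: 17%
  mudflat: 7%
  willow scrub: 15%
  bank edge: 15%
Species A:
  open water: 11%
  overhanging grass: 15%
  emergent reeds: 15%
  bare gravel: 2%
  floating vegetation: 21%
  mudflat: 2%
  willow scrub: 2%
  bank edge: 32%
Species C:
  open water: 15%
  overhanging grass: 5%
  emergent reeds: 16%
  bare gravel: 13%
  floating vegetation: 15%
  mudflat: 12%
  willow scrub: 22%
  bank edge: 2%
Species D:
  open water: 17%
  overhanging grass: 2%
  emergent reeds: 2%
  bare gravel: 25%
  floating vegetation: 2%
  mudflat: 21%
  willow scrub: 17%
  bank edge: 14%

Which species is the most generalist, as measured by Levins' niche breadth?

Convert percentages to proportions (divide by 100).
Σp_Bᵢ² = 0.12² + 0.06² + 0.17² + 0.11² + 0.17² + 0.07² + 0.15² + 0.15² = 0.0144 + 0.0036 + 0.0289 + 0.0121 + 0.0289 + 0.0049 + 0.0225 + 0.0225 = 0.1378
B_B = 1 / 0.1378 = 7.2569
Σp_Aᵢ² = 0.11² + 0.15² + 0.15² + 0.02² + 0.21² + 0.02² + 0.02² + 0.32² = 0.0121 + 0.0225 + 0.0225 + 0.0004 + 0.0441 + 0.0004 + 0.0004 + 0.1024 = 0.2048
B_A = 1 / 0.2048 = 4.8828
Σp_Cᵢ² = 0.15² + 0.05² + 0.16² + 0.13² + 0.15² + 0.12² + 0.22² + 0.02² = 0.0225 + 0.0025 + 0.0256 + 0.0169 + 0.0225 + 0.0144 + 0.0484 + 0.0004 = 0.1532
B_C = 1 / 0.1532 = 6.5274
Σp_Dᵢ² = 0.17² + 0.02² + 0.02² + 0.25² + 0.02² + 0.21² + 0.17² + 0.14² = 0.0289 + 0.0004 + 0.0004 + 0.0625 + 0.0004 + 0.0441 + 0.0289 + 0.0196 = 0.1852
B_D = 1 / 0.1852 = 5.3996
Highest B → broadest niche (most generalist): Species B (B = 7.26).

Species B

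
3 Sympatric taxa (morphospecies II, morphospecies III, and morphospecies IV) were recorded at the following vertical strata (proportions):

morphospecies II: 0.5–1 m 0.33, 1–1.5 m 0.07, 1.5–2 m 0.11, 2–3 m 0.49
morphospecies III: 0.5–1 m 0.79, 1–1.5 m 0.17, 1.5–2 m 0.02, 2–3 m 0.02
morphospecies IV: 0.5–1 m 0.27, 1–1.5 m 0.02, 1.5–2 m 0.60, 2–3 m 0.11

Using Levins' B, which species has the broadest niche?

Σp_IIᵢ² = 0.33² + 0.07² + 0.11² + 0.49² = 0.1089 + 0.0049 + 0.0121 + 0.2401 = 0.3660
B_II = 1 / 0.3660 = 2.7322
Σp_IIIᵢ² = 0.79² + 0.17² + 0.02² + 0.02² = 0.6241 + 0.0289 + 0.0004 + 0.0004 = 0.6538
B_III = 1 / 0.6538 = 1.5295
Σp_IVᵢ² = 0.27² + 0.02² + 0.60² + 0.11² = 0.0729 + 0.0004 + 0.3600 + 0.0121 = 0.4454
B_IV = 1 / 0.4454 = 2.2452
Highest B → broadest niche (most generalist): morphospecies II (B = 2.73).

morphospecies II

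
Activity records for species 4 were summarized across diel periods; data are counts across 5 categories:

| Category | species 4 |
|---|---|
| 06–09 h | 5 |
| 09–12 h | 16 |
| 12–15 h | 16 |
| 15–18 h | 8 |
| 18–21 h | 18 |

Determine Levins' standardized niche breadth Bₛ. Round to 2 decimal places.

0.82

Proportions for species 4 (n=63): 5/63=0.0794, 16/63=0.2540, 16/63=0.2540, 8/63=0.1270, 18/63=0.2857
Σpᵢ² = 0.0794² + 0.2540² + 0.2540² + 0.1270² + 0.2857² = 0.006304 + 0.064516 + 0.064516 + 0.016129 + 0.081624 = 0.233089
B = 1 / 0.233089 = 4.2902
Bₛ = (B − 1)/(n − 1) = (4.2902 − 1)/(5 − 1) = 3.2902/4 = 0.8226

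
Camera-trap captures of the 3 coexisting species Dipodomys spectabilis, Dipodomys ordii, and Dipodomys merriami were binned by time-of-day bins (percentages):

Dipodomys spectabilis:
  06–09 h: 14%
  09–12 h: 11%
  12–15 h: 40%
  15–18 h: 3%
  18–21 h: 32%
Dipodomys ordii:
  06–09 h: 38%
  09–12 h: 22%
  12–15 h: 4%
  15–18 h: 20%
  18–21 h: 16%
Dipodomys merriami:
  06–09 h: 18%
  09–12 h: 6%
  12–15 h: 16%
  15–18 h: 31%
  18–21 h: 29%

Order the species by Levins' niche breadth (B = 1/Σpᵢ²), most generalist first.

Convert percentages to proportions (divide by 100).
Σp_specᵢ² = 0.14² + 0.11² + 0.40² + 0.03² + 0.32² = 0.0196 + 0.0121 + 0.1600 + 0.0009 + 0.1024 = 0.2950
B_spec = 1 / 0.2950 = 3.3898
Σp_ordiᵢ² = 0.38² + 0.22² + 0.04² + 0.20² + 0.16² = 0.1444 + 0.0484 + 0.0016 + 0.0400 + 0.0256 = 0.2600
B_ordi = 1 / 0.2600 = 3.8462
Σp_merrᵢ² = 0.18² + 0.06² + 0.16² + 0.31² + 0.29² = 0.0324 + 0.0036 + 0.0256 + 0.0961 + 0.0841 = 0.2418
B_merr = 1 / 0.2418 = 4.1356
Ranking by B (broadest → narrowest): Dipodomys merriami (4.14) > Dipodomys ordii (3.85) > Dipodomys spectabilis (3.39)

Dipodomys merriami > Dipodomys ordii > Dipodomys spectabilis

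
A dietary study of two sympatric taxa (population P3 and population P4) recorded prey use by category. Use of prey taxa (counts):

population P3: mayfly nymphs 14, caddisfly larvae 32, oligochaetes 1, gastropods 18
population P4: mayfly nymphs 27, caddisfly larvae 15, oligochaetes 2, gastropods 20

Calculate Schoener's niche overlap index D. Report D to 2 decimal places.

Proportions for population P3 (n=65): 14/65=0.2154, 32/65=0.4923, 1/65=0.0154, 18/65=0.2769
Proportions for population P4 (n=64): 27/64=0.4219, 15/64=0.2344, 2/64=0.0313, 20/64=0.3125
Σ|p₁ᵢ − p₂ᵢ| = 0.2065 + 0.2579 + 0.0159 + 0.0356 = 0.5159
D = 1 − ½ × 0.5159 = 1 − 0.25795 = 0.74205

0.74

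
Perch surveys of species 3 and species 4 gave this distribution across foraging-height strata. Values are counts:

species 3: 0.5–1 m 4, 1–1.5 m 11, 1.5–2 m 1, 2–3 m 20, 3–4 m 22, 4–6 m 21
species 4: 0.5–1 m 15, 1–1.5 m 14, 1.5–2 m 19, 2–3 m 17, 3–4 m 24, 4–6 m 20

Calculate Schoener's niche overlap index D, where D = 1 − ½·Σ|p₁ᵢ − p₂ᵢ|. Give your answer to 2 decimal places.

Proportions for species 3 (n=79): 4/79=0.0506, 11/79=0.1392, 1/79=0.0127, 20/79=0.2532, 22/79=0.2785, 21/79=0.2658
Proportions for species 4 (n=109): 15/109=0.1376, 14/109=0.1284, 19/109=0.1743, 17/109=0.1560, 24/109=0.2202, 20/109=0.1835
Σ|p₁ᵢ − p₂ᵢ| = 0.0870 + 0.0108 + 0.1616 + 0.0972 + 0.0583 + 0.0823 = 0.4972
D = 1 − ½ × 0.4972 = 1 − 0.24860 = 0.75140

0.75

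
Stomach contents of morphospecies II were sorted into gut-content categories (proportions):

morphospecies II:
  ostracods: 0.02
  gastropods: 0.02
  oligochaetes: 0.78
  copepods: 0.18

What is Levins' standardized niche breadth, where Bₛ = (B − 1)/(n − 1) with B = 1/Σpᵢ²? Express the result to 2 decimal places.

Σpᵢ² = 0.02² + 0.02² + 0.78² + 0.18² = 0.0004 + 0.0004 + 0.6084 + 0.0324 = 0.6416
B = 1 / 0.6416 = 1.5586
Bₛ = (B − 1)/(n − 1) = (1.5586 − 1)/(4 − 1) = 0.5586/3 = 0.1862

0.19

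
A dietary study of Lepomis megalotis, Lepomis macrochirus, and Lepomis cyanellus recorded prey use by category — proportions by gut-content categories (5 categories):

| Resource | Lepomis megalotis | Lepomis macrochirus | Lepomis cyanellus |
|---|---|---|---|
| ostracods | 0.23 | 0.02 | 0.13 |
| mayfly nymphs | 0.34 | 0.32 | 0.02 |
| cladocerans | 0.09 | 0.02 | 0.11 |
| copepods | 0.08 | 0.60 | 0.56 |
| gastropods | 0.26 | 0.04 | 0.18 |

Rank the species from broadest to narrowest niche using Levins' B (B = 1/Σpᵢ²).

Σp_megaᵢ² = 0.23² + 0.34² + 0.09² + 0.08² + 0.26² = 0.0529 + 0.1156 + 0.0081 + 0.0064 + 0.0676 = 0.2506
B_mega = 1 / 0.2506 = 3.9904
Σp_macrᵢ² = 0.02² + 0.32² + 0.02² + 0.60² + 0.04² = 0.0004 + 0.1024 + 0.0004 + 0.3600 + 0.0016 = 0.4648
B_macr = 1 / 0.4648 = 2.1515
Σp_cyanᵢ² = 0.13² + 0.02² + 0.11² + 0.56² + 0.18² = 0.0169 + 0.0004 + 0.0121 + 0.3136 + 0.0324 = 0.3754
B_cyan = 1 / 0.3754 = 2.6638
Ranking by B (broadest → narrowest): Lepomis megalotis (3.99) > Lepomis cyanellus (2.66) > Lepomis macrochirus (2.15)

Lepomis megalotis > Lepomis cyanellus > Lepomis macrochirus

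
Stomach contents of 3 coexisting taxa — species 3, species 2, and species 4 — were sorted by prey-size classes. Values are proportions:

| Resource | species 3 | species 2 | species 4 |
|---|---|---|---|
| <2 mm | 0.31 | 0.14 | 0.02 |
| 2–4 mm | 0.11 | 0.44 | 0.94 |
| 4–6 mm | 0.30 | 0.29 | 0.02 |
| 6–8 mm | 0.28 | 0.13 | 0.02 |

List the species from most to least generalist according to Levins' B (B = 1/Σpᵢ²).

Σp_3ᵢ² = 0.31² + 0.11² + 0.30² + 0.28² = 0.0961 + 0.0121 + 0.0900 + 0.0784 = 0.2766
B_3 = 1 / 0.2766 = 3.6153
Σp_2ᵢ² = 0.14² + 0.44² + 0.29² + 0.13² = 0.0196 + 0.1936 + 0.0841 + 0.0169 = 0.3142
B_2 = 1 / 0.3142 = 3.1827
Σp_4ᵢ² = 0.02² + 0.94² + 0.02² + 0.02² = 0.0004 + 0.8836 + 0.0004 + 0.0004 = 0.8848
B_4 = 1 / 0.8848 = 1.1302
Ranking by B (broadest → narrowest): species 3 (3.62) > species 2 (3.18) > species 4 (1.13)

species 3 > species 2 > species 4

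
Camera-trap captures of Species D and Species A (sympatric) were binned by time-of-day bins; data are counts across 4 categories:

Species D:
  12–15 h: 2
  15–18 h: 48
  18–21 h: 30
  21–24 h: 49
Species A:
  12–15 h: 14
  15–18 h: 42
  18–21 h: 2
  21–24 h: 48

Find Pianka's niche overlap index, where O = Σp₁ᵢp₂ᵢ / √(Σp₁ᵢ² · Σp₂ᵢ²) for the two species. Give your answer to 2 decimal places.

0.91

Proportions for Species D (n=129): 2/129=0.0155, 48/129=0.3721, 30/129=0.2326, 49/129=0.3798
Proportions for Species A (n=106): 14/106=0.1321, 42/106=0.3962, 2/106=0.0189, 48/106=0.4528
Σ p₁ᵢp₂ᵢ = 0.002048 + 0.147426 + 0.004396 + 0.171973 = 0.325843
Σp_1ᵢ² = 0.0155² + 0.3721² + 0.2326² + 0.3798² = 0.000240 + 0.138458 + 0.054103 + 0.144248 = 0.337049
Σp_2ᵢ² = 0.1321² + 0.3962² + 0.0189² + 0.4528² = 0.017450 + 0.156974 + 0.000357 + 0.205028 = 0.379809
O = 0.325843 / √(0.337049 × 0.379809) = 0.325843 / 0.3577908 = 0.9107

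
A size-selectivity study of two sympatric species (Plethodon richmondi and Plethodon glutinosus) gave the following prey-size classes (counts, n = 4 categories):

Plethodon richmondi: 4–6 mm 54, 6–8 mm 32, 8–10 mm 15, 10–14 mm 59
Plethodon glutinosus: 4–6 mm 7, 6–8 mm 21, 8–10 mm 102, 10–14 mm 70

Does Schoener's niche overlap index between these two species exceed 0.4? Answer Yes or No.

Yes

Proportions for Plethodon richmondi (n=160): 54/160=0.3375, 32/160=0.2000, 15/160=0.0938, 59/160=0.3688
Proportions for Plethodon glutinosus (n=200): 7/200=0.0350, 21/200=0.1050, 102/200=0.5100, 70/200=0.3500
Σ|p₁ᵢ − p₂ᵢ| = 0.3025 + 0.0950 + 0.4162 + 0.0188 = 0.8325
D = 1 − ½ × 0.8325 = 1 − 0.41625 = 0.58375
D = 0.58375 > 0.4 → Yes.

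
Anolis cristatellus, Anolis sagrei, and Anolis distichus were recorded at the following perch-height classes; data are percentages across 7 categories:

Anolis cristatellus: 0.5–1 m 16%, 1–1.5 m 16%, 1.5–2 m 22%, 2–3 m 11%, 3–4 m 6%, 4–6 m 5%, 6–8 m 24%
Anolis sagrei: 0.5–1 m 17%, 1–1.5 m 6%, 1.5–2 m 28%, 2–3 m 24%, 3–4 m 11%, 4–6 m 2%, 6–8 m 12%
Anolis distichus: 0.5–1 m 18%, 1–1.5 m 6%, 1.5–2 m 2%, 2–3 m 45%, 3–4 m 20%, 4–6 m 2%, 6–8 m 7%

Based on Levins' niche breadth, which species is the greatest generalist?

Convert percentages to proportions (divide by 100).
Σp_crisᵢ² = 0.16² + 0.16² + 0.22² + 0.11² + 0.06² + 0.05² + 0.24² = 0.0256 + 0.0256 + 0.0484 + 0.0121 + 0.0036 + 0.0025 + 0.0576 = 0.1754
B_cris = 1 / 0.1754 = 5.7013
Σp_sagrᵢ² = 0.17² + 0.06² + 0.28² + 0.24² + 0.11² + 0.02² + 0.12² = 0.0289 + 0.0036 + 0.0784 + 0.0576 + 0.0121 + 0.0004 + 0.0144 = 0.1954
B_sagr = 1 / 0.1954 = 5.1177
Σp_distᵢ² = 0.18² + 0.06² + 0.02² + 0.45² + 0.20² + 0.02² + 0.07² = 0.0324 + 0.0036 + 0.0004 + 0.2025 + 0.0400 + 0.0004 + 0.0049 = 0.2842
B_dist = 1 / 0.2842 = 3.5186
Highest B → broadest niche (most generalist): Anolis cristatellus (B = 5.70).

Anolis cristatellus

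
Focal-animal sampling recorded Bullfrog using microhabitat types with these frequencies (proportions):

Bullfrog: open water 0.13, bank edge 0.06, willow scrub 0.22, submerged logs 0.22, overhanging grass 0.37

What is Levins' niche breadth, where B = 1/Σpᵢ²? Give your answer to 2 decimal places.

Σpᵢ² = 0.13² + 0.06² + 0.22² + 0.22² + 0.37² = 0.0169 + 0.0036 + 0.0484 + 0.0484 + 0.1369 = 0.2542
B = 1 / 0.2542 = 3.9339

3.93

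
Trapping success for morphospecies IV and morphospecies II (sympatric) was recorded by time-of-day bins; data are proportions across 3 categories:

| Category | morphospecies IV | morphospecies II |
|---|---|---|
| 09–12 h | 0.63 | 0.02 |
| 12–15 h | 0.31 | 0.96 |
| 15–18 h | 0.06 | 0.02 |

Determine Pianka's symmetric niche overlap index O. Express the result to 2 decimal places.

Σ p₁ᵢp₂ᵢ = 0.0126 + 0.2976 + 0.0012 = 0.3114
Σp_1ᵢ² = 0.63² + 0.31² + 0.06² = 0.3969 + 0.0961 + 0.0036 = 0.4966
Σp_2ᵢ² = 0.02² + 0.96² + 0.02² = 0.0004 + 0.9216 + 0.0004 = 0.9224
O = 0.3114 / √(0.4966 × 0.9224) = 0.3114 / 0.67680 = 0.4601

0.46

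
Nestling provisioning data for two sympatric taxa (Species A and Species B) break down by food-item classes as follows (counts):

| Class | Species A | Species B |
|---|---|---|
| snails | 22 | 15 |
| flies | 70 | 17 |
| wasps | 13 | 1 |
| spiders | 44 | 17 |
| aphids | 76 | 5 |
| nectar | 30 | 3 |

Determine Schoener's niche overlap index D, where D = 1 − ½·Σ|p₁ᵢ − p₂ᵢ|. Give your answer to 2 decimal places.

Proportions for Species A (n=255): 22/255=0.0863, 70/255=0.2745, 13/255=0.0510, 44/255=0.1725, 76/255=0.2980, 30/255=0.1176
Proportions for Species B (n=58): 15/58=0.2586, 17/58=0.2931, 1/58=0.0172, 17/58=0.2931, 5/58=0.0862, 3/58=0.0517
Σ|p₁ᵢ − p₂ᵢ| = 0.1723 + 0.0186 + 0.0338 + 0.1206 + 0.2118 + 0.0659 = 0.6230
D = 1 − ½ × 0.6230 = 1 − 0.31150 = 0.68850

0.69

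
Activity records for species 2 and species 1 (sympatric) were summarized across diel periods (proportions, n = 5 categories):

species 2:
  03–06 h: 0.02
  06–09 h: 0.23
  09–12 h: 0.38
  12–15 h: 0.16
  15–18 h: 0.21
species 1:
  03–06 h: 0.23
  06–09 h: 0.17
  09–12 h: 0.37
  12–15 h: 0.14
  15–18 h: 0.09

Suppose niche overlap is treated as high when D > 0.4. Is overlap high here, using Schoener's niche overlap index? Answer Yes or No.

Σ|p₁ᵢ − p₂ᵢ| = 0.21 + 0.06 + 0.01 + 0.02 + 0.12 = 0.42
D = 1 − ½ × 0.42 = 1 − 0.210 = 0.7900
D = 0.7900 > 0.4 → Yes.

Yes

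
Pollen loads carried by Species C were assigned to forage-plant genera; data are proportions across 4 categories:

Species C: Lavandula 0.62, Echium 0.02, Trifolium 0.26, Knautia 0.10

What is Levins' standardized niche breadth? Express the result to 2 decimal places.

0.39

Σpᵢ² = 0.62² + 0.02² + 0.26² + 0.10² = 0.3844 + 0.0004 + 0.0676 + 0.0100 = 0.4624
B = 1 / 0.4624 = 2.1626
Bₛ = (B − 1)/(n − 1) = (2.1626 − 1)/(4 − 1) = 1.1626/3 = 0.3875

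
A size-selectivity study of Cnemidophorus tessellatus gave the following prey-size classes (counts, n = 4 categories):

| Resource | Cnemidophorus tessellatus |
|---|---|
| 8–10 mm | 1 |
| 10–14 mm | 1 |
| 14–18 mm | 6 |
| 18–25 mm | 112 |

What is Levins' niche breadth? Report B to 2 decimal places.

Proportions for Cnemidophorus tessellatus (n=120): 1/120=0.0083, 1/120=0.0083, 6/120=0.0500, 112/120=0.9333
Σpᵢ² = 0.0083² + 0.0083² + 0.0500² + 0.9333² = 0.000069 + 0.000069 + 0.002500 + 0.871049 = 0.873687
B = 1 / 0.873687 = 1.1446

1.14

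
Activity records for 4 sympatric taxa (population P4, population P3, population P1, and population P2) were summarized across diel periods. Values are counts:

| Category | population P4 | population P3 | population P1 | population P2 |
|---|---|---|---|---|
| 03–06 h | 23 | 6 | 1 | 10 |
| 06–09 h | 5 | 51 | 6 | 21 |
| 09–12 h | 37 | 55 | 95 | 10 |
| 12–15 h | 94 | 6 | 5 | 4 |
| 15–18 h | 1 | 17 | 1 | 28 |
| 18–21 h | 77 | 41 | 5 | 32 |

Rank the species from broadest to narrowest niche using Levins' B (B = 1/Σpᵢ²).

Proportions for population P4 (n=237): 23/237=0.0970, 5/237=0.0211, 37/237=0.1561, 94/237=0.3966, 1/237=0.0042, 77/237=0.3249
Proportions for population P3 (n=176): 6/176=0.0341, 51/176=0.2898, 55/176=0.3125, 6/176=0.0341, 17/176=0.0966, 41/176=0.2330
Proportions for population P1 (n=113): 1/113=0.0088, 6/113=0.0531, 95/113=0.8407, 5/113=0.0442, 1/113=0.0088, 5/113=0.0442
Proportions for population P2 (n=105): 10/105=0.0952, 21/105=0.2000, 10/105=0.0952, 4/105=0.0381, 28/105=0.2667, 32/105=0.3048
Σp_P4ᵢ² = 0.0970² + 0.0211² + 0.1561² + 0.3966² + 0.0042² + 0.3249² = 0.009409 + 0.000445 + 0.024367 + 0.157292 + 0.000018 + 0.105560 = 0.297091
B_P4 = 1 / 0.297091 = 3.3660
Σp_P3ᵢ² = 0.0341² + 0.2898² + 0.3125² + 0.0341² + 0.0966² + 0.2330² = 0.001163 + 0.083984 + 0.097656 + 0.001163 + 0.009332 + 0.054289 = 0.247587
B_P3 = 1 / 0.247587 = 4.0390
Σp_P1ᵢ² = 0.0088² + 0.0531² + 0.8407² + 0.0442² + 0.0088² + 0.0442² = 0.000077 + 0.002820 + 0.706776 + 0.001954 + 0.000077 + 0.001954 = 0.713658
B_P1 = 1 / 0.713658 = 1.4012
Σp_P2ᵢ² = 0.0952² + 0.2000² + 0.0952² + 0.0381² + 0.2667² + 0.3048² = 0.009063 + 0.040000 + 0.009063 + 0.001452 + 0.071129 + 0.092903 = 0.223610
B_P2 = 1 / 0.223610 = 4.4721
Ranking by B (broadest → narrowest): population P2 (4.47) > population P3 (4.04) > population P4 (3.37) > population P1 (1.40)

population P2 > population P3 > population P4 > population P1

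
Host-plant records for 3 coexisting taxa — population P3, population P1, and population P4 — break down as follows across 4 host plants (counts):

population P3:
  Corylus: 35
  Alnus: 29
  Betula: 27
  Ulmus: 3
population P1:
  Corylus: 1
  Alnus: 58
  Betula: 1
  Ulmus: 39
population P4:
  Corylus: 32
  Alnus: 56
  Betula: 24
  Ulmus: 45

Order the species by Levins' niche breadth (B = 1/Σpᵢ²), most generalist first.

Proportions for population P3 (n=94): 35/94=0.3723, 29/94=0.3085, 27/94=0.2872, 3/94=0.0319
Proportions for population P1 (n=99): 1/99=0.0101, 58/99=0.5859, 1/99=0.0101, 39/99=0.3939
Proportions for population P4 (n=157): 32/157=0.2038, 56/157=0.3567, 24/157=0.1529, 45/157=0.2866
Σp_P3ᵢ² = 0.3723² + 0.3085² + 0.2872² + 0.0319² = 0.138607 + 0.095172 + 0.082484 + 0.001018 = 0.317281
B_P3 = 1 / 0.317281 = 3.1518
Σp_P1ᵢ² = 0.0101² + 0.5859² + 0.0101² + 0.3939² = 0.000102 + 0.343279 + 0.000102 + 0.155157 = 0.498640
B_P1 = 1 / 0.498640 = 2.0055
Σp_P4ᵢ² = 0.2038² + 0.3567² + 0.1529² + 0.2866² = 0.041534 + 0.127235 + 0.023378 + 0.082140 = 0.274287
B_P4 = 1 / 0.274287 = 3.6458
Ranking by B (broadest → narrowest): population P4 (3.65) > population P3 (3.15) > population P1 (2.01)

population P4 > population P3 > population P1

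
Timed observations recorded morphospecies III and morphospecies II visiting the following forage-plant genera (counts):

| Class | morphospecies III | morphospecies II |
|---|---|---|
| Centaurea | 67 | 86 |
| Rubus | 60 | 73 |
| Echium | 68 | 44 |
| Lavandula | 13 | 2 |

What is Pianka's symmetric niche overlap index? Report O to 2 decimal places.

Proportions for morphospecies III (n=208): 67/208=0.3221, 60/208=0.2885, 68/208=0.3269, 13/208=0.0625
Proportions for morphospecies II (n=205): 86/205=0.4195, 73/205=0.3561, 44/205=0.2146, 2/205=0.0098
Σ p₁ᵢp₂ᵢ = 0.135121 + 0.102735 + 0.070153 + 0.000613 = 0.308622
Σp_1ᵢ² = 0.3221² + 0.2885² + 0.3269² + 0.0625² = 0.103748 + 0.083232 + 0.106864 + 0.003906 = 0.297750
Σp_2ᵢ² = 0.4195² + 0.3561² + 0.2146² + 0.0098² = 0.175980 + 0.126807 + 0.046053 + 0.000096 = 0.348936
O = 0.308622 / √(0.297750 × 0.348936) = 0.308622 / 0.3223285 = 0.9575

0.96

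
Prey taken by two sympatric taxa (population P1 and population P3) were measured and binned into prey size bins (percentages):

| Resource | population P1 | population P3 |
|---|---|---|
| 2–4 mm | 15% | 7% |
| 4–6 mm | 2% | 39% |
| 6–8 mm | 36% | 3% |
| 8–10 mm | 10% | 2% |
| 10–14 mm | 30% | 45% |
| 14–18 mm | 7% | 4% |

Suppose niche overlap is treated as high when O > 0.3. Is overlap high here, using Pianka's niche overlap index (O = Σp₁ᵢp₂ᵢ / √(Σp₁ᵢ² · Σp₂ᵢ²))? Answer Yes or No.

Yes

Convert percentages to proportions (divide by 100).
Σ p₁ᵢp₂ᵢ = 0.0105 + 0.0078 + 0.0108 + 0.0020 + 0.1350 + 0.0028 = 0.1689
Σp_1ᵢ² = 0.15² + 0.02² + 0.36² + 0.10² + 0.30² + 0.07² = 0.0225 + 0.0004 + 0.1296 + 0.0100 + 0.0900 + 0.0049 = 0.2574
Σp_2ᵢ² = 0.07² + 0.39² + 0.03² + 0.02² + 0.45² + 0.04² = 0.0049 + 0.1521 + 0.0009 + 0.0004 + 0.2025 + 0.0016 = 0.3624
O = 0.1689 / √(0.2574 × 0.3624) = 0.1689 / 0.30542 = 0.5530
O = 0.5530 > 0.3 → Yes.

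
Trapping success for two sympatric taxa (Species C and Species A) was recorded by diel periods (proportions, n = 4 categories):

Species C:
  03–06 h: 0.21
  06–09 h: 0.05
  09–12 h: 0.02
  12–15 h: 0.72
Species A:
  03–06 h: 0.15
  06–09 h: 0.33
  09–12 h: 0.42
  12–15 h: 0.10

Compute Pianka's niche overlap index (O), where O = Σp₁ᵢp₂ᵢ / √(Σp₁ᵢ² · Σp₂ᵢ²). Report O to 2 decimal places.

0.30

Σ p₁ᵢp₂ᵢ = 0.0315 + 0.0165 + 0.0084 + 0.0720 = 0.1284
Σp_1ᵢ² = 0.21² + 0.05² + 0.02² + 0.72² = 0.0441 + 0.0025 + 0.0004 + 0.5184 = 0.5654
Σp_2ᵢ² = 0.15² + 0.33² + 0.42² + 0.10² = 0.0225 + 0.1089 + 0.1764 + 0.0100 = 0.3178
O = 0.1284 / √(0.5654 × 0.3178) = 0.1284 / 0.42389 = 0.3029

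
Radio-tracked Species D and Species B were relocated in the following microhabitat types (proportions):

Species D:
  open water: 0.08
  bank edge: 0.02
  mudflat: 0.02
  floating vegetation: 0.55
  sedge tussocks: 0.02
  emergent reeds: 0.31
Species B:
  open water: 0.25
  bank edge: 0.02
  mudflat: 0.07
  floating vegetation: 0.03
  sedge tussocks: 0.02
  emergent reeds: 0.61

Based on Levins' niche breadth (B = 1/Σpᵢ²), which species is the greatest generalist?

Species D

Σp_Dᵢ² = 0.08² + 0.02² + 0.02² + 0.55² + 0.02² + 0.31² = 0.0064 + 0.0004 + 0.0004 + 0.3025 + 0.0004 + 0.0961 = 0.4062
B_D = 1 / 0.4062 = 2.4618
Σp_Bᵢ² = 0.25² + 0.02² + 0.07² + 0.03² + 0.02² + 0.61² = 0.0625 + 0.0004 + 0.0049 + 0.0009 + 0.0004 + 0.3721 = 0.4412
B_B = 1 / 0.4412 = 2.2665
Highest B → broadest niche (most generalist): Species D (B = 2.46).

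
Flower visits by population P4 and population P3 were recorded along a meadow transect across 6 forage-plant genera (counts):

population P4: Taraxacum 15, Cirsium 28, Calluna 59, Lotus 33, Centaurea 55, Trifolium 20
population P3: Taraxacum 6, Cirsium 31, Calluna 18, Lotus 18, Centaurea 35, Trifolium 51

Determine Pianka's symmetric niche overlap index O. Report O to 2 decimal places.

0.79

Proportions for population P4 (n=210): 15/210=0.0714, 28/210=0.1333, 59/210=0.2810, 33/210=0.1571, 55/210=0.2619, 20/210=0.0952
Proportions for population P3 (n=159): 6/159=0.0377, 31/159=0.1950, 18/159=0.1132, 18/159=0.1132, 35/159=0.2201, 51/159=0.3208
Σ p₁ᵢp₂ᵢ = 0.002692 + 0.025994 + 0.031809 + 0.017784 + 0.057644 + 0.030540 = 0.166463
Σp_1ᵢ² = 0.0714² + 0.1333² + 0.2810² + 0.1571² + 0.2619² + 0.0952² = 0.005098 + 0.017769 + 0.078961 + 0.024680 + 0.068592 + 0.009063 = 0.204163
Σp_2ᵢ² = 0.0377² + 0.1950² + 0.1132² + 0.1132² + 0.2201² + 0.3208² = 0.001421 + 0.038025 + 0.012814 + 0.012814 + 0.048444 + 0.102913 = 0.216431
O = 0.166463 / √(0.204163 × 0.216431) = 0.166463 / 0.2102075 = 0.7919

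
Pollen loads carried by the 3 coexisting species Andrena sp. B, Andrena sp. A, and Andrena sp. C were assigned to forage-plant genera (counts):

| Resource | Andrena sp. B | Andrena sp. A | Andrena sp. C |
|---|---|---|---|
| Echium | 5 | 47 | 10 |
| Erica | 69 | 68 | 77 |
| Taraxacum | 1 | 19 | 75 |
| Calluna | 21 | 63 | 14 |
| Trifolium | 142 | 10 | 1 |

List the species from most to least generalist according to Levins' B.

Proportions for Andrena sp. B (n=238): 5/238=0.0210, 69/238=0.2899, 1/238=0.0042, 21/238=0.0882, 142/238=0.5966
Proportions for Andrena sp. A (n=207): 47/207=0.2271, 68/207=0.3285, 19/207=0.0918, 63/207=0.3043, 10/207=0.0483
Proportions for Andrena sp. C (n=177): 10/177=0.0565, 77/177=0.4350, 75/177=0.4237, 14/177=0.0791, 1/177=0.0056
Σp_Bᵢ² = 0.0210² + 0.2899² + 0.0042² + 0.0882² + 0.5966² = 0.000441 + 0.084042 + 0.000018 + 0.007779 + 0.355932 = 0.448212
B_B = 1 / 0.448212 = 2.2311
Σp_Aᵢ² = 0.2271² + 0.3285² + 0.0918² + 0.3043² + 0.0483² = 0.051574 + 0.107912 + 0.008427 + 0.092598 + 0.002333 = 0.262844
B_A = 1 / 0.262844 = 3.8045
Σp_Cᵢ² = 0.0565² + 0.4350² + 0.4237² + 0.0791² + 0.0056² = 0.003192 + 0.189225 + 0.179522 + 0.006257 + 0.000031 = 0.378227
B_C = 1 / 0.378227 = 2.6439
Ranking by B (broadest → narrowest): Andrena sp. A (3.80) > Andrena sp. C (2.64) > Andrena sp. B (2.23)

Andrena sp. A > Andrena sp. C > Andrena sp. B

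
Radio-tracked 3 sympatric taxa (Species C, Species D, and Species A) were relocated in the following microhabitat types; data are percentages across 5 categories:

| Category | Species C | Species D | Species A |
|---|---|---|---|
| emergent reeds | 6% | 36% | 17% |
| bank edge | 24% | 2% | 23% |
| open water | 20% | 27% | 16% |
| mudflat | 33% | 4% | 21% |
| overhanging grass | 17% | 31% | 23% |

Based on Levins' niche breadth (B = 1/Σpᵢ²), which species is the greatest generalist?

Species A

Convert percentages to proportions (divide by 100).
Σp_Cᵢ² = 0.06² + 0.24² + 0.20² + 0.33² + 0.17² = 0.0036 + 0.0576 + 0.0400 + 0.1089 + 0.0289 = 0.2390
B_C = 1 / 0.2390 = 4.1841
Σp_Dᵢ² = 0.36² + 0.02² + 0.27² + 0.04² + 0.31² = 0.1296 + 0.0004 + 0.0729 + 0.0016 + 0.0961 = 0.3006
B_D = 1 / 0.3006 = 3.3267
Σp_Aᵢ² = 0.17² + 0.23² + 0.16² + 0.21² + 0.23² = 0.0289 + 0.0529 + 0.0256 + 0.0441 + 0.0529 = 0.2044
B_A = 1 / 0.2044 = 4.8924
Highest B → broadest niche (most generalist): Species A (B = 4.89).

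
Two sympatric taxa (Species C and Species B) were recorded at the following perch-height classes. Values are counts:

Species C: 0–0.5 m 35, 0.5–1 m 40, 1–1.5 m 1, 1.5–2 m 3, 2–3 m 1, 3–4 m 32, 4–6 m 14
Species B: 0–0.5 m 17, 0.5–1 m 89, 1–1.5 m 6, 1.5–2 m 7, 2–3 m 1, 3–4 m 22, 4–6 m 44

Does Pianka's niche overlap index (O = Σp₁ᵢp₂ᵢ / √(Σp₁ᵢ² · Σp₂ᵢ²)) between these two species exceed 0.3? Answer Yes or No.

Proportions for Species C (n=126): 35/126=0.2778, 40/126=0.3175, 1/126=0.0079, 3/126=0.0238, 1/126=0.0079, 32/126=0.2540, 14/126=0.1111
Proportions for Species B (n=186): 17/186=0.0914, 89/186=0.4785, 6/186=0.0323, 7/186=0.0376, 1/186=0.0054, 22/186=0.1183, 44/186=0.2366
Σ p₁ᵢp₂ᵢ = 0.025391 + 0.151924 + 0.000255 + 0.000895 + 0.000043 + 0.030048 + 0.026286 = 0.234842
Σp_1ᵢ² = 0.2778² + 0.3175² + 0.0079² + 0.0238² + 0.0079² + 0.2540² + 0.1111² = 0.077173 + 0.100806 + 0.000062 + 0.000566 + 0.000062 + 0.064516 + 0.012343 = 0.255528
Σp_2ᵢ² = 0.0914² + 0.4785² + 0.0323² + 0.0376² + 0.0054² + 0.1183² + 0.2366² = 0.008354 + 0.228962 + 0.001043 + 0.001414 + 0.000029 + 0.013995 + 0.055980 = 0.309777
O = 0.234842 / √(0.255528 × 0.309777) = 0.234842 / 0.2813480 = 0.8347
O = 0.8347 > 0.3 → Yes.

Yes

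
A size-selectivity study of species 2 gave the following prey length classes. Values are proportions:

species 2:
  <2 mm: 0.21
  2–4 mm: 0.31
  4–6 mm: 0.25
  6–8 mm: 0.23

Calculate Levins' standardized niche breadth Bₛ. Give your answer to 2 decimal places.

Σpᵢ² = 0.21² + 0.31² + 0.25² + 0.23² = 0.0441 + 0.0961 + 0.0625 + 0.0529 = 0.2556
B = 1 / 0.2556 = 3.9124
Bₛ = (B − 1)/(n − 1) = (3.9124 − 1)/(4 − 1) = 2.9124/3 = 0.9708

0.97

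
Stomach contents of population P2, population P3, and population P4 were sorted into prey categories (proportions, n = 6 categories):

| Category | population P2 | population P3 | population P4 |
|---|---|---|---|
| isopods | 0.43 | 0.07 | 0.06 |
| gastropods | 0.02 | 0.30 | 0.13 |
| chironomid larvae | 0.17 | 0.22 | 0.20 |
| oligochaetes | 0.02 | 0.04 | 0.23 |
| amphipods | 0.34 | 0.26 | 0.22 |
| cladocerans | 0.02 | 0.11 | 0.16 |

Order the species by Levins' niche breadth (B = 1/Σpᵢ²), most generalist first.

Σp_P2ᵢ² = 0.43² + 0.02² + 0.17² + 0.02² + 0.34² + 0.02² = 0.1849 + 0.0004 + 0.0289 + 0.0004 + 0.1156 + 0.0004 = 0.3306
B_P2 = 1 / 0.3306 = 3.0248
Σp_P3ᵢ² = 0.07² + 0.30² + 0.22² + 0.04² + 0.26² + 0.11² = 0.0049 + 0.0900 + 0.0484 + 0.0016 + 0.0676 + 0.0121 = 0.2246
B_P3 = 1 / 0.2246 = 4.4524
Σp_P4ᵢ² = 0.06² + 0.13² + 0.20² + 0.23² + 0.22² + 0.16² = 0.0036 + 0.0169 + 0.0400 + 0.0529 + 0.0484 + 0.0256 = 0.1874
B_P4 = 1 / 0.1874 = 5.3362
Ranking by B (broadest → narrowest): population P4 (5.34) > population P3 (4.45) > population P2 (3.02)

population P4 > population P3 > population P2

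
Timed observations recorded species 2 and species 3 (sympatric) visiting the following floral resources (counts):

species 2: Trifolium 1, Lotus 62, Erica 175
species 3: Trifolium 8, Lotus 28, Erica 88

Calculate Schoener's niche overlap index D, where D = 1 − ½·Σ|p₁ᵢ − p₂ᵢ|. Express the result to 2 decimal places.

0.94

Proportions for species 2 (n=238): 1/238=0.0042, 62/238=0.2605, 175/238=0.7353
Proportions for species 3 (n=124): 8/124=0.0645, 28/124=0.2258, 88/124=0.7097
Σ|p₁ᵢ − p₂ᵢ| = 0.0603 + 0.0347 + 0.0256 = 0.1206
D = 1 − ½ × 0.1206 = 1 − 0.06030 = 0.93970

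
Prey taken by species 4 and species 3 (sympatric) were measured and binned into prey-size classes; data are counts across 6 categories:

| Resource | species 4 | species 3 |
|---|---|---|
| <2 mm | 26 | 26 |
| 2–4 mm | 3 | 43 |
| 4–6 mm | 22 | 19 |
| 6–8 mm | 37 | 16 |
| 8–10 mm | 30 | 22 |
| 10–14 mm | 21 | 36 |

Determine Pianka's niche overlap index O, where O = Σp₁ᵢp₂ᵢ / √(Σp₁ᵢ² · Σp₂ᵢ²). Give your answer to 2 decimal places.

Proportions for species 4 (n=139): 26/139=0.1871, 3/139=0.0216, 22/139=0.1583, 37/139=0.2662, 30/139=0.2158, 21/139=0.1511
Proportions for species 3 (n=162): 26/162=0.1605, 43/162=0.2654, 19/162=0.1173, 16/162=0.0988, 22/162=0.1358, 36/162=0.2222
Σ p₁ᵢp₂ᵢ = 0.030030 + 0.005733 + 0.018569 + 0.026301 + 0.029306 + 0.033574 = 0.143513
Σp_1ᵢ² = 0.1871² + 0.0216² + 0.1583² + 0.2662² + 0.2158² + 0.1511² = 0.035006 + 0.000467 + 0.025059 + 0.070862 + 0.046570 + 0.022831 = 0.200795
Σp_2ᵢ² = 0.1605² + 0.2654² + 0.1173² + 0.0988² + 0.1358² + 0.2222² = 0.025760 + 0.070437 + 0.013759 + 0.009761 + 0.018442 + 0.049373 = 0.187532
O = 0.143513 / √(0.200795 × 0.187532) = 0.143513 / 0.1940502 = 0.7396

0.74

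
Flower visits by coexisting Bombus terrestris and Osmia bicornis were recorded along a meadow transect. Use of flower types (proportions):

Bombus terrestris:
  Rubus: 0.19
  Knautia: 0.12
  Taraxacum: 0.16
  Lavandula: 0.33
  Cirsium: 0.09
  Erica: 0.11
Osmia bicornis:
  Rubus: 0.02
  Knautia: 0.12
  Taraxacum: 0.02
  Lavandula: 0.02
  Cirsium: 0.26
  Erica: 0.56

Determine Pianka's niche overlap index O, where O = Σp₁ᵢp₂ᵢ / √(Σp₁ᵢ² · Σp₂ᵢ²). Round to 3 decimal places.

0.396

Σ p₁ᵢp₂ᵢ = 0.0038 + 0.0144 + 0.0032 + 0.0066 + 0.0234 + 0.0616 = 0.1130
Σp_1ᵢ² = 0.19² + 0.12² + 0.16² + 0.33² + 0.09² + 0.11² = 0.0361 + 0.0144 + 0.0256 + 0.1089 + 0.0081 + 0.0121 = 0.2052
Σp_2ᵢ² = 0.02² + 0.12² + 0.02² + 0.02² + 0.26² + 0.56² = 0.0004 + 0.0144 + 0.0004 + 0.0004 + 0.0676 + 0.3136 = 0.3968
O = 0.1130 / √(0.2052 × 0.3968) = 0.1130 / 0.285348 = 0.39601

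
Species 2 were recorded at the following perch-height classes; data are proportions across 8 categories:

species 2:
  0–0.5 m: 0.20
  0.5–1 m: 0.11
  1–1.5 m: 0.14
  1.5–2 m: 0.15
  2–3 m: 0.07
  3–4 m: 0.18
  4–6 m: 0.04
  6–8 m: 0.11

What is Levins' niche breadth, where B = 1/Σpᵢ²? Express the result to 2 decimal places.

6.89

Σpᵢ² = 0.20² + 0.11² + 0.14² + 0.15² + 0.07² + 0.18² + 0.04² + 0.11² = 0.0400 + 0.0121 + 0.0196 + 0.0225 + 0.0049 + 0.0324 + 0.0016 + 0.0121 = 0.1452
B = 1 / 0.1452 = 6.8871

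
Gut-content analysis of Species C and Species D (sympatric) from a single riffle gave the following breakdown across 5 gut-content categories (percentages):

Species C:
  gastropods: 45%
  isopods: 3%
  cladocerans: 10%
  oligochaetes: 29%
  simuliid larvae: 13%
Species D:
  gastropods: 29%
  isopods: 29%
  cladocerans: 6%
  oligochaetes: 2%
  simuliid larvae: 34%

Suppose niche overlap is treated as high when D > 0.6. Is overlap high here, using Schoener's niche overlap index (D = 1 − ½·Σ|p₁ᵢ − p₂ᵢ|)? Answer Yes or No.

No

Convert percentages to proportions (divide by 100).
Σ|p₁ᵢ − p₂ᵢ| = 0.16 + 0.26 + 0.04 + 0.27 + 0.21 = 0.94
D = 1 − ½ × 0.94 = 1 − 0.470 = 0.5300
D = 0.5300 < 0.6 → No.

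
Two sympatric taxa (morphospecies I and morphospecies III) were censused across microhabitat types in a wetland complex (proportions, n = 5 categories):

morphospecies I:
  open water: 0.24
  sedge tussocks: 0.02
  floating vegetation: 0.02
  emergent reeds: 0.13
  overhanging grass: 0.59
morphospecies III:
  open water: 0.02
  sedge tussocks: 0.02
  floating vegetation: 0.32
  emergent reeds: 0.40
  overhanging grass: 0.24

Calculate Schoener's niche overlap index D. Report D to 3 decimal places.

0.430

Σ|p₁ᵢ − p₂ᵢ| = 0.22 + 0.00 + 0.30 + 0.27 + 0.35 = 1.14
D = 1 − ½ × 1.14 = 1 − 0.570 = 0.43000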